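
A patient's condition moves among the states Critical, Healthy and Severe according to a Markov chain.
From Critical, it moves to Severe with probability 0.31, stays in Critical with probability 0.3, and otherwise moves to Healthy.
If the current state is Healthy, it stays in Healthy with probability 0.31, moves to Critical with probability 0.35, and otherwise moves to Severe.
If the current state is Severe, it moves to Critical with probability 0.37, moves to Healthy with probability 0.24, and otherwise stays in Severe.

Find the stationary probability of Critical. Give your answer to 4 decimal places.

0.3399

Let the stationary distribution be π with π = πP and π_1 + π_2 + π_3 = 1.
π_1 = 0.3·π_1 + 0.35·π_2 + 0.37·π_3
π_2 = 0.39·π_1 + 0.31·π_2 + 0.24·π_3
Solving with the normalization constraint gives π = (0.3399, 0.3129, 0.3472).
So the stationary probability of Critical is 0.3399.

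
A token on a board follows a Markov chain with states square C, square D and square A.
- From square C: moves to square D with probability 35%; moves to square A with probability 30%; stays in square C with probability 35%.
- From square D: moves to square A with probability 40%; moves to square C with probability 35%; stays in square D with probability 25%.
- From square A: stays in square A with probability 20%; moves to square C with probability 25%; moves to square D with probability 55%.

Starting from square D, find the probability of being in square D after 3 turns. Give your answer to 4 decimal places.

Propagate the distribution vector 3 turns from square D.
After 0 turns: (0.0000, 1.0000, 0.0000)
After 1 turn: (0.3500, 0.2500, 0.4000)
After 2 turns: (0.3100, 0.4050, 0.2850)
After 3 turns: (0.3215, 0.3665, 0.3120)
P(in square D after 3 turns) = 0.3665

0.3665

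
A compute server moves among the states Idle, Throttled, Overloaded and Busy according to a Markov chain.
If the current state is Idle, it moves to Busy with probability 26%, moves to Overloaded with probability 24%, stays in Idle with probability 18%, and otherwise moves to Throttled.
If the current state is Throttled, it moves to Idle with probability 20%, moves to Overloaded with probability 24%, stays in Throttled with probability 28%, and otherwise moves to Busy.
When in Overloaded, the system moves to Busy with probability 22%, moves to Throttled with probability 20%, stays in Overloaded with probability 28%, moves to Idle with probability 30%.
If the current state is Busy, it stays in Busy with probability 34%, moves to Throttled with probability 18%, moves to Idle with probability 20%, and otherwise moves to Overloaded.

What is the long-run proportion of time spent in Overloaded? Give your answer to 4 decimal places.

0.2615

Let the stationary distribution be π with π = πP and π_1 + π_2 + π_3 + π_4 = 1.
π_1 = 0.18·π_1 + 0.2·π_2 + 0.3·π_3 + 0.2·π_4
π_2 = 0.32·π_1 + 0.28·π_2 + 0.2·π_3 + 0.18·π_4
π_3 = 0.24·π_1 + 0.24·π_2 + 0.28·π_3 + 0.28·π_4
Solving with the normalization constraint gives π = (0.2217, 0.2403, 0.2615, 0.2765).
So the stationary probability of Overloaded is 0.2615.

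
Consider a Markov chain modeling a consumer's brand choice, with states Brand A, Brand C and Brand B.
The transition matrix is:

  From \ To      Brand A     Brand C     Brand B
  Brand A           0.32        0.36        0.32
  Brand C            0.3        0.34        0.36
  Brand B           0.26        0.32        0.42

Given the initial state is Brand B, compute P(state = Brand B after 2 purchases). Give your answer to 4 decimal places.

0.3748

Sum over the intermediate state after 1 purchase:
P = P(Brand B→Brand A)·P(Brand A→Brand B) + P(Brand B→Brand C)·P(Brand C→Brand B) + P(Brand B→Brand B)·P(Brand B→Brand B)
  = 0.26×0.32 + 0.32×0.36 + 0.42×0.42
  = 0.0832 + 0.1152 + 0.1764 = 0.3748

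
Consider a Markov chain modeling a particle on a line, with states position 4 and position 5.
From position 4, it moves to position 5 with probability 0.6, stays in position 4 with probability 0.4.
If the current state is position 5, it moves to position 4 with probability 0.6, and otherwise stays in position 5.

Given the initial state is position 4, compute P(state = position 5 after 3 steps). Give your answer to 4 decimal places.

Propagate the distribution vector 3 steps from position 4.
After 0 steps: (1.0000, 0.0000)
After 1 step: (0.4000, 0.6000)
After 2 steps: (0.5200, 0.4800)
After 3 steps: (0.4960, 0.5040)
P(in position 5 after 3 steps) = 0.5040

0.5040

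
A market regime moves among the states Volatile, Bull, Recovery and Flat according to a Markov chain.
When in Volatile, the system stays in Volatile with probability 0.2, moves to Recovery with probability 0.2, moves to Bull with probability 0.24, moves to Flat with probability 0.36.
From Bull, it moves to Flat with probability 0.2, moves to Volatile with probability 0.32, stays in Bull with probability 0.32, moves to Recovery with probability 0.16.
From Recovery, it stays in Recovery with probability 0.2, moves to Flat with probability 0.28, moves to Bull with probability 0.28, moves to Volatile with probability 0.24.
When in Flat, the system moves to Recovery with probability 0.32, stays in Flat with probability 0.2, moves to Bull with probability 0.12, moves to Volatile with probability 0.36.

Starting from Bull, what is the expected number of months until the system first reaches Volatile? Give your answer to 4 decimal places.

3.2007

Let t(s) be the expected number of months to first reach Volatile from state s, with t(Volatile) = 0. Conditioning on the first month:
t(Bull) = 1 + 0.32·t(Bull) + 0.16·t(Recovery) + 0.2·t(Flat)
t(Recovery) = 1 + 0.28·t(Bull) + 0.2·t(Recovery) + 0.28·t(Flat)
t(Flat) = 1 + 0.12·t(Bull) + 0.32·t(Recovery) + 0.2·t(Flat)
Solving: t(Bull) = 3.2007, t(Recovery) = 3.4602, t(Flat) = 3.1142.
Expected months from Bull to Volatile: 3.2007.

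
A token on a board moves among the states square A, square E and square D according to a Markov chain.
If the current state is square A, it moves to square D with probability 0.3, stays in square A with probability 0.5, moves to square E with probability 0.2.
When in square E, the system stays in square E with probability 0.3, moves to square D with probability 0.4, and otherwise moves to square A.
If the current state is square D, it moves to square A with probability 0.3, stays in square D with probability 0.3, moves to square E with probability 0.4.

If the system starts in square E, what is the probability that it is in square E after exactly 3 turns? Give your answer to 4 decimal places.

0.2970

Propagate the distribution vector 3 turns from square E.
After 0 turns: (0.0000, 1.0000, 0.0000)
After 1 turn: (0.3000, 0.3000, 0.4000)
After 2 turns: (0.3600, 0.3100, 0.3300)
After 3 turns: (0.3720, 0.2970, 0.3310)
P(in square E after 3 turns) = 0.2970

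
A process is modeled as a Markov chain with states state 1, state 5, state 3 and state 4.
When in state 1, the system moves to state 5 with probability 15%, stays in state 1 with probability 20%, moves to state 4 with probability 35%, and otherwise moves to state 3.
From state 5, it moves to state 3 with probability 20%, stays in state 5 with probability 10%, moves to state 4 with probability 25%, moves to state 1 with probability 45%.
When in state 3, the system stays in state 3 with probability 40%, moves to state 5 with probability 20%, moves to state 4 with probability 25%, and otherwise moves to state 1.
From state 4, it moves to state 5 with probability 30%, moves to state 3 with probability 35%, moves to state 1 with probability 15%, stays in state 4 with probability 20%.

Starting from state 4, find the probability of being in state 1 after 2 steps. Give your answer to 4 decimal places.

Propagate the distribution vector 2 steps from state 4.
After 0 steps: (0.0000, 0.0000, 0.0000, 1.0000)
After 1 step: (0.1500, 0.3000, 0.3500, 0.2000)
After 2 steps: (0.2475, 0.1825, 0.3150, 0.2550)
P(in state 1 after 2 steps) = 0.2475

0.2475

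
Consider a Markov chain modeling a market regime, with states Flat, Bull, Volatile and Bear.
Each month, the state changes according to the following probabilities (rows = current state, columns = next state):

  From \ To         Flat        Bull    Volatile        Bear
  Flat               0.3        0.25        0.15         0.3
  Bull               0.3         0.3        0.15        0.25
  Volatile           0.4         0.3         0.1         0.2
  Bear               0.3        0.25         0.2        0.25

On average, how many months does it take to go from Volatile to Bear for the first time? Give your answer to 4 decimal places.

Let t(s) be the expected number of months to first reach Bear from state s, with t(Bear) = 0. Conditioning on the first month:
t(Flat) = 1 + 0.3·t(Flat) + 0.25·t(Bull) + 0.15·t(Volatile)
t(Bull) = 1 + 0.3·t(Flat) + 0.3·t(Bull) + 0.15·t(Volatile)
t(Volatile) = 1 + 0.4·t(Flat) + 0.3·t(Bull) + 0.1·t(Volatile)
Solving: t(Flat) = 3.6740, t(Bull) = 3.8674, t(Volatile) = 4.0331.
Expected months from Volatile to Bear: 4.0331.

4.0331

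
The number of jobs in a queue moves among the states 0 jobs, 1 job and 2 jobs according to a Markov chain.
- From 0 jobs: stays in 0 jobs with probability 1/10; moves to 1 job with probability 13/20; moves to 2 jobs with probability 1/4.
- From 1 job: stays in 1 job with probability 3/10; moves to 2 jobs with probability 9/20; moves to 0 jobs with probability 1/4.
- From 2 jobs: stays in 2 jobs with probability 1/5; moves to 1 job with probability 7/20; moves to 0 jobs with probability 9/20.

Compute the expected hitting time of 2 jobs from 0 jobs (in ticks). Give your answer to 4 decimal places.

2.8877

Let t(s) be the expected number of ticks to first reach 2 jobs from state s, with t(2 jobs) = 0. Conditioning on the first tick:
t(0 jobs) = 1 + 0.1·t(0 jobs) + 0.65·t(1 job)
t(1 job) = 1 + 0.25·t(0 jobs) + 0.3·t(1 job)
Solving: t(0 jobs) = 2.8877, t(1 job) = 2.4599.
Expected ticks from 0 jobs to 2 jobs: 2.8877.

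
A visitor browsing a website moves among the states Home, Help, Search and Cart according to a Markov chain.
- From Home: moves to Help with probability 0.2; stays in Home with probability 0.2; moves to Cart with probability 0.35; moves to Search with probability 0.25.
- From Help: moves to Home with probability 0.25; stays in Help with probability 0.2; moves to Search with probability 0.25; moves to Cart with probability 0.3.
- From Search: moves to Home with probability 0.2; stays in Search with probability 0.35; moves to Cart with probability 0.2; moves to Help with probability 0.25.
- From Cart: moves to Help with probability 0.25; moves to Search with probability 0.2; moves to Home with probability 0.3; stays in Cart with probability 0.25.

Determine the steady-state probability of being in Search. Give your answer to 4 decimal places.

Let the stationary distribution be π with π = πP and π_1 + π_2 + π_3 + π_4 = 1.
π_1 = 0.2·π_1 + 0.25·π_2 + 0.2·π_3 + 0.3·π_4
π_2 = 0.2·π_1 + 0.2·π_2 + 0.25·π_3 + 0.25·π_4
π_3 = 0.25·π_1 + 0.25·π_2 + 0.35·π_3 + 0.2·π_4
Solving with the normalization constraint gives π = (0.2385, 0.2267, 0.2627, 0.2721).
So the stationary probability of Search is 0.2627.

0.2627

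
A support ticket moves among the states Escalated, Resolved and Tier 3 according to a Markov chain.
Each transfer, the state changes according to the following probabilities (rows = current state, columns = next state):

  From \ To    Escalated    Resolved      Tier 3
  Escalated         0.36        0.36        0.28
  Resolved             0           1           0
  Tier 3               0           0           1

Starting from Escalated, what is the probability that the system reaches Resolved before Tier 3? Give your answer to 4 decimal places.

0.5625

Let h(s) be the probability of absorption at Resolved starting from transient state s. Then h(Resolved) = 1 and h(Tier 3) = 0. By first-step analysis:
h(Escalated) = 0.36·h(Escalated) + 0.36·1 + 0.28·0
Solving: h(Escalated) = 0.5625.
Starting from Escalated, the probability is 0.5625.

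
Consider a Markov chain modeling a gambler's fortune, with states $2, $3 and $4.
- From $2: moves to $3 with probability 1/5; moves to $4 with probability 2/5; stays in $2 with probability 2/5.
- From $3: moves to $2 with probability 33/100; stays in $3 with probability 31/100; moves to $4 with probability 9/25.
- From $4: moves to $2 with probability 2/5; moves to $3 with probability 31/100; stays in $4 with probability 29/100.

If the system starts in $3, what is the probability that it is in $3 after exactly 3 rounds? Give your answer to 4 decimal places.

0.2684

Propagate the distribution vector 3 rounds from $3.
After 0 rounds: (0.0000, 1.0000, 0.0000)
After 1 round: (0.3300, 0.3100, 0.3600)
After 2 rounds: (0.3783, 0.2737, 0.3480)
After 3 rounds: (0.3808, 0.2684, 0.3508)
P(in $3 after 3 rounds) = 0.2684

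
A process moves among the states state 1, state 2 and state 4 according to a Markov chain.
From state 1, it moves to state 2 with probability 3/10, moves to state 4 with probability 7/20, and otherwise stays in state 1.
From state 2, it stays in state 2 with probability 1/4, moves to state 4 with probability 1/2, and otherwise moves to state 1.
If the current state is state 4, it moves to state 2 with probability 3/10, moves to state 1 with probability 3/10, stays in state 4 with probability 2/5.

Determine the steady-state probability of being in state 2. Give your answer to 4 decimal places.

0.2857

Let the stationary distribution be π with π = πP and π_1 + π_2 + π_3 = 1.
π_1 = 0.35·π_1 + 0.25·π_2 + 0.3·π_3
π_2 = 0.3·π_1 + 0.25·π_2 + 0.3·π_3
Solving with the normalization constraint gives π = (0.3008, 0.2857, 0.4135).
So the stationary probability of state 2 is 0.2857.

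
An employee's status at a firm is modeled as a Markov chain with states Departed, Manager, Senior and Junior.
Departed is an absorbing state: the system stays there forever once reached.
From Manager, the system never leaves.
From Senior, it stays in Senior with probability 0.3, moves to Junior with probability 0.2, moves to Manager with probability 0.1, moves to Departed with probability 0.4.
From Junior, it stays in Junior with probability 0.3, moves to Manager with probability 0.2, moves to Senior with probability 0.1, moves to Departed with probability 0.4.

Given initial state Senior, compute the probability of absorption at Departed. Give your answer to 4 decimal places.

Let h(s) be the probability of absorption at Departed starting from transient state s. Then h(Departed) = 1 and h(Manager) = 0. By first-step analysis:
h(Senior) = 0.4·1 + 0.1·0 + 0.3·h(Senior) + 0.2·h(Junior)
h(Junior) = 0.4·1 + 0.2·0 + 0.1·h(Senior) + 0.3·h(Junior)
Solving: h(Senior) = 0.7660, h(Junior) = 0.6809.
Starting from Senior, the probability is 0.7660.

0.7660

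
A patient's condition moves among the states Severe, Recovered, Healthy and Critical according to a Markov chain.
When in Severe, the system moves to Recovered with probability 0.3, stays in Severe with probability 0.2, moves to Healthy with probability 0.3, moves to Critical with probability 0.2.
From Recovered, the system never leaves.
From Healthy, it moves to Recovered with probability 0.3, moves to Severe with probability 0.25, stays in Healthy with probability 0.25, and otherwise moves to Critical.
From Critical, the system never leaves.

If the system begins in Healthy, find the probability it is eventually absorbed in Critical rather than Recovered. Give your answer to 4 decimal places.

Let h(s) be the probability of absorption at Critical starting from transient state s. Then h(Critical) = 1 and h(Recovered) = 0. By first-step analysis:
h(Severe) = 0.2·h(Severe) + 0.3·0 + 0.3·h(Healthy) + 0.2·1
h(Healthy) = 0.25·h(Severe) + 0.3·0 + 0.25·h(Healthy) + 0.2·1
Solving: h(Severe) = 0.4000, h(Healthy) = 0.4000.
Starting from Healthy, the probability is 0.4000.

0.4000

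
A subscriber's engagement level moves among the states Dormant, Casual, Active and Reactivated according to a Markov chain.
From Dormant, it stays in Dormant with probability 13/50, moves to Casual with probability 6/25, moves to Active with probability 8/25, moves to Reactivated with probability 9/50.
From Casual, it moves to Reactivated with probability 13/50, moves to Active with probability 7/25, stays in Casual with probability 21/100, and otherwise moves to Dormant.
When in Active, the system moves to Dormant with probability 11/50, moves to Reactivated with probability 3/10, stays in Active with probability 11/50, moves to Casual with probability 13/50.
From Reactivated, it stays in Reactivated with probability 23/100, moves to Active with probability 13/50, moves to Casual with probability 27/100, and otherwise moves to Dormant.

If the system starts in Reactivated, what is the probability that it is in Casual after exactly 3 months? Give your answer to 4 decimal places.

Propagate the distribution vector 3 months from Reactivated.
After 0 months: (0.0000, 0.0000, 0.0000, 1.0000)
After 1 month: (0.2400, 0.2700, 0.2600, 0.2300)
After 2 months: (0.2423, 0.2440, 0.2694, 0.2443)
After 3 months: (0.2419, 0.2454, 0.2686, 0.2441)
P(in Casual after 3 months) = 0.2454

0.2454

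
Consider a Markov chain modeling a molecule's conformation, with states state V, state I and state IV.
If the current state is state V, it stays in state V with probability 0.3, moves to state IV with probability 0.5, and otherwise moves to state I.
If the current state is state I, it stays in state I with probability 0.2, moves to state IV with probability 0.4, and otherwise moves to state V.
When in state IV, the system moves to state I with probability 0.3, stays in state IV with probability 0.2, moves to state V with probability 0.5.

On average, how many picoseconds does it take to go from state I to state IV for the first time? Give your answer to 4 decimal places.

2.2917

Let t(s) be the expected number of picoseconds to first reach state IV from state s, with t(state IV) = 0. Conditioning on the first picosecond:
t(state V) = 1 + 0.3·t(state V) + 0.2·t(state I)
t(state I) = 1 + 0.4·t(state V) + 0.2·t(state I)
Solving: t(state V) = 2.0833, t(state I) = 2.2917.
Expected picoseconds from state I to state IV: 2.2917.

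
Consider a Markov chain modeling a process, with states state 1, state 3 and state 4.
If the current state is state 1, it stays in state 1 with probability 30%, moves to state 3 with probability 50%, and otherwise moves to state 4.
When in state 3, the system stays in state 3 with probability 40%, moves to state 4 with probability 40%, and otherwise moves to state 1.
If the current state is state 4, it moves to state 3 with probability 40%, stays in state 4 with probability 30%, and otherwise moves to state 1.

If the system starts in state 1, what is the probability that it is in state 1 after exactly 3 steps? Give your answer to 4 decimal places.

0.2570

Propagate the distribution vector 3 steps from state 1.
After 0 steps: (1.0000, 0.0000, 0.0000)
After 1 step: (0.3000, 0.5000, 0.2000)
After 2 steps: (0.2500, 0.4300, 0.3200)
After 3 steps: (0.2570, 0.4250, 0.3180)
P(in state 1 after 3 steps) = 0.2570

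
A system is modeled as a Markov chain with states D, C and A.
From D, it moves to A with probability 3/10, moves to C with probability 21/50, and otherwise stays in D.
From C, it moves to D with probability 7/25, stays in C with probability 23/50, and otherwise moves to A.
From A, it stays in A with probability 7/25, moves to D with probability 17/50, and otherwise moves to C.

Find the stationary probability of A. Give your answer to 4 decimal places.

Let the stationary distribution be π with π = πP and π_1 + π_2 + π_3 = 1.
π_1 = 0.28·π_1 + 0.28·π_2 + 0.34·π_3
π_2 = 0.42·π_1 + 0.46·π_2 + 0.38·π_3
Solving with the normalization constraint gives π = (0.2966, 0.4259, 0.2774).
So the stationary probability of A is 0.2774.

0.2774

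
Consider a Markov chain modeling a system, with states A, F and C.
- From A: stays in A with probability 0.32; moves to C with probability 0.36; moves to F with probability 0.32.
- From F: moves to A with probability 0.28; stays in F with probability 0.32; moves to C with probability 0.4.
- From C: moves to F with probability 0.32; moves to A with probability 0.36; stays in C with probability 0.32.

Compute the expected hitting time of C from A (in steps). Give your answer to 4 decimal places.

2.6824

Let t(s) be the expected number of steps to first reach C from state s, with t(C) = 0. Conditioning on the first step:
t(A) = 1 + 0.32·t(A) + 0.32·t(F)
t(F) = 1 + 0.28·t(A) + 0.32·t(F)
Solving: t(A) = 2.6824, t(F) = 2.5751.
Expected steps from A to C: 2.6824.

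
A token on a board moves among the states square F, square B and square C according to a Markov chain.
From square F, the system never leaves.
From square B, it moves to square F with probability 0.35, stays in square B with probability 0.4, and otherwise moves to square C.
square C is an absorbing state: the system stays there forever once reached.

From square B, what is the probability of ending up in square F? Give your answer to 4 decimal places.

Let h(s) be the probability of absorption at square F starting from transient state s. Then h(square F) = 1 and h(square C) = 0. By first-step analysis:
h(square B) = 0.35·1 + 0.4·h(square B) + 0.25·0
Solving: h(square B) = 0.5833.
Starting from square B, the probability is 0.5833.

0.5833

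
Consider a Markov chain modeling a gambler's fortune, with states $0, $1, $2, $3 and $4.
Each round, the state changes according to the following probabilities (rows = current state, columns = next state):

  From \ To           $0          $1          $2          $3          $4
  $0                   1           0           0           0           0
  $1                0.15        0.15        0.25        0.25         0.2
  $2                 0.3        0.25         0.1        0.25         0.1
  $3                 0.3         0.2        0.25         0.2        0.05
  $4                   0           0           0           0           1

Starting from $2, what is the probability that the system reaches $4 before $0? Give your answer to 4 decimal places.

Let h(s) be the probability of absorption at $4 starting from transient state s. Then h($4) = 1 and h($0) = 0. By first-step analysis:
h($1) = 0.15·0 + 0.15·h($1) + 0.25·h($2) + 0.25·h($3) + 0.2·1
h($2) = 0.3·0 + 0.25·h($1) + 0.1·h($2) + 0.25·h($3) + 0.1·1
h($3) = 0.3·0 + 0.2·h($1) + 0.25·h($2) + 0.2·h($3) + 0.05·1
Solving: h($1) = 0.3950, h($2) = 0.2909, h($3) = 0.2522.
Starting from $2, the probability is 0.2909.

0.2909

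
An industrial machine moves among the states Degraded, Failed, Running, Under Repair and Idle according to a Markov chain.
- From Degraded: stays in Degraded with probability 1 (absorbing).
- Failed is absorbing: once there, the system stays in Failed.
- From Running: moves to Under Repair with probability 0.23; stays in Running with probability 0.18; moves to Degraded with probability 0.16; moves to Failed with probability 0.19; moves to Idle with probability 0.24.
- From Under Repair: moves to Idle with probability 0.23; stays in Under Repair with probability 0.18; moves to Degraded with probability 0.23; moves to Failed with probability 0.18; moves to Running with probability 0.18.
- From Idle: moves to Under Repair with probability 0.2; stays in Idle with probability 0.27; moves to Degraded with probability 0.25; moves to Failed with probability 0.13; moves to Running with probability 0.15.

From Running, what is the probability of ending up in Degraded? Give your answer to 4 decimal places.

0.5321

Let h(s) be the probability of absorption at Degraded starting from transient state s. Then h(Degraded) = 1 and h(Failed) = 0. By first-step analysis:
h(Running) = 0.16·1 + 0.19·0 + 0.18·h(Running) + 0.23·h(Under Repair) + 0.24·h(Idle)
h(Under Repair) = 0.23·1 + 0.18·0 + 0.18·h(Running) + 0.18·h(Under Repair) + 0.23·h(Idle)
h(Idle) = 0.25·1 + 0.13·0 + 0.15·h(Running) + 0.2·h(Under Repair) + 0.27·h(Idle)
Solving: h(Running) = 0.5321, h(Under Repair) = 0.5676, h(Idle) = 0.6073.
Starting from Running, the probability is 0.5321.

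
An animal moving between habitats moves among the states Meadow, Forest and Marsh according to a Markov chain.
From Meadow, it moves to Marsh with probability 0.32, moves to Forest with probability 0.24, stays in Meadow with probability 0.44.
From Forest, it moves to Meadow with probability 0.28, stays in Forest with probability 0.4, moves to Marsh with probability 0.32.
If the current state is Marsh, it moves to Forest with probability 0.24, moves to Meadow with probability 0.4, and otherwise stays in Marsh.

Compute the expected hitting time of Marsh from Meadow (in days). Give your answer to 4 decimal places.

3.1250

Let t(s) be the expected number of days to first reach Marsh from state s, with t(Marsh) = 0. Conditioning on the first day:
t(Meadow) = 1 + 0.44·t(Meadow) + 0.24·t(Forest)
t(Forest) = 1 + 0.28·t(Meadow) + 0.4·t(Forest)
Solving: t(Meadow) = 3.1250, t(Forest) = 3.1250.
Expected days from Meadow to Marsh: 3.1250.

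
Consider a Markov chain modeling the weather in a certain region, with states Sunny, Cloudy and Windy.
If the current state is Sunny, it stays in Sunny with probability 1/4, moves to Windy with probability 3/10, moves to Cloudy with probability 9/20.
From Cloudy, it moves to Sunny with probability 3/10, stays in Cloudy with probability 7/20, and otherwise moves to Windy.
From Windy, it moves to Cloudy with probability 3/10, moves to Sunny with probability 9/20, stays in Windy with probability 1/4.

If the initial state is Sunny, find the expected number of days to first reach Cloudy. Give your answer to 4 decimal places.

2.4561

Let t(s) be the expected number of days to first reach Cloudy from state s, with t(Cloudy) = 0. Conditioning on the first day:
t(Sunny) = 1 + 0.25·t(Sunny) + 0.3·t(Windy)
t(Windy) = 1 + 0.45·t(Sunny) + 0.25·t(Windy)
Solving: t(Sunny) = 2.4561, t(Windy) = 2.8070.
Expected days from Sunny to Cloudy: 2.4561.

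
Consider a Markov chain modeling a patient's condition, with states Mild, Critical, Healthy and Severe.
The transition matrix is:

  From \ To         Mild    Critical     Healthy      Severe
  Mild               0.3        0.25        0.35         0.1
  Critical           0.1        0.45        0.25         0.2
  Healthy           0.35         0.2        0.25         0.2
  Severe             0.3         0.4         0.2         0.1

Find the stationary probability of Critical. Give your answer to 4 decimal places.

Let the stationary distribution be π with π = πP and π_1 + π_2 + π_3 + π_4 = 1.
π_1 = 0.3·π_1 + 0.1·π_2 + 0.35·π_3 + 0.3·π_4
π_2 = 0.25·π_1 + 0.45·π_2 + 0.2·π_3 + 0.4·π_4
π_3 = 0.35·π_1 + 0.25·π_2 + 0.25·π_3 + 0.2·π_4
Solving with the normalization constraint gives π = (0.2482, 0.3257, 0.2669, 0.1593).
So the stationary probability of Critical is 0.3257.

0.3257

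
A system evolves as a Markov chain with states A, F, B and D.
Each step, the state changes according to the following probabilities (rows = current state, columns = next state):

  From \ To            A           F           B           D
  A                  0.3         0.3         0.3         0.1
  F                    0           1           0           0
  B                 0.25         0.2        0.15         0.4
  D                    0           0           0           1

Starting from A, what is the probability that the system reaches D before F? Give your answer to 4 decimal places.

Let h(s) be the probability of absorption at D starting from transient state s. Then h(D) = 1 and h(F) = 0. By first-step analysis:
h(A) = 0.3·h(A) + 0.3·0 + 0.3·h(B) + 0.1·1
h(B) = 0.25·h(A) + 0.2·0 + 0.15·h(B) + 0.4·1
Solving: h(A) = 0.3942, h(B) = 0.5865.
Starting from A, the probability is 0.3942.

0.3942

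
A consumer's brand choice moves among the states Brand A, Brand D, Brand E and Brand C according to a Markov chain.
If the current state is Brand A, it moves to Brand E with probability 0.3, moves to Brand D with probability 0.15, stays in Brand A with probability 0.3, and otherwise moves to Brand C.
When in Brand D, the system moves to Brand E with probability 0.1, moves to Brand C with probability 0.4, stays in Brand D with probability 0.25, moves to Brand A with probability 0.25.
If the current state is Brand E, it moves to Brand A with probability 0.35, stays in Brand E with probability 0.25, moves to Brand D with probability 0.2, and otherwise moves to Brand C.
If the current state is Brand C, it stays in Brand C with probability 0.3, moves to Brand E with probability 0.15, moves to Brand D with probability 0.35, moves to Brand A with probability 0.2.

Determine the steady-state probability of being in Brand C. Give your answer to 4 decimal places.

Let the stationary distribution be π with π = πP and π_1 + π_2 + π_3 + π_4 = 1.
π_1 = 0.3·π_1 + 0.25·π_2 + 0.35·π_3 + 0.2·π_4
π_2 = 0.15·π_1 + 0.25·π_2 + 0.2·π_3 + 0.35·π_4
π_3 = 0.3·π_1 + 0.1·π_2 + 0.25·π_3 + 0.15·π_4
Solving with the normalization constraint gives π = (0.2687, 0.2423, 0.1980, 0.2910).
So the stationary probability of Brand C is 0.2910.

0.2910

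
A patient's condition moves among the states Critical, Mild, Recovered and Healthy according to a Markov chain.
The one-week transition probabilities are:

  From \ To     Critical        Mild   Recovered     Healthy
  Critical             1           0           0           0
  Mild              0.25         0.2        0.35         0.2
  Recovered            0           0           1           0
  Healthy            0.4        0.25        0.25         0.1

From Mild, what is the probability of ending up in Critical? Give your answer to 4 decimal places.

0.4552

Let h(s) be the probability of absorption at Critical starting from transient state s. Then h(Critical) = 1 and h(Recovered) = 0. By first-step analysis:
h(Mild) = 0.25·1 + 0.2·h(Mild) + 0.35·0 + 0.2·h(Healthy)
h(Healthy) = 0.4·1 + 0.25·h(Mild) + 0.25·0 + 0.1·h(Healthy)
Solving: h(Mild) = 0.4552, h(Healthy) = 0.5709.
Starting from Mild, the probability is 0.4552.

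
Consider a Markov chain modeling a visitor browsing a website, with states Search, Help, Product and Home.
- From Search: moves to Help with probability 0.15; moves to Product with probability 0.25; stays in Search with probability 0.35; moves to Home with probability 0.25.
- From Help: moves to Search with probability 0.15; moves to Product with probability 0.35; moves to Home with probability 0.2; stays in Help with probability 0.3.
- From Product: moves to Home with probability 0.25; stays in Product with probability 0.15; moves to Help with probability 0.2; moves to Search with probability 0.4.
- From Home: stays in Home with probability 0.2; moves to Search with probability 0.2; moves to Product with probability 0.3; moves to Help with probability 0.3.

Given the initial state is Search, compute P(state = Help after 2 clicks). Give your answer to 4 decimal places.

Propagate the distribution vector 2 clicks from Search.
After 0 clicks: (1.0000, 0.0000, 0.0000, 0.0000)
After 1 click: (0.3500, 0.1500, 0.2500, 0.2500)
After 2 clicks: (0.2950, 0.2225, 0.2525, 0.2300)
P(in Help after 2 clicks) = 0.2225

0.2225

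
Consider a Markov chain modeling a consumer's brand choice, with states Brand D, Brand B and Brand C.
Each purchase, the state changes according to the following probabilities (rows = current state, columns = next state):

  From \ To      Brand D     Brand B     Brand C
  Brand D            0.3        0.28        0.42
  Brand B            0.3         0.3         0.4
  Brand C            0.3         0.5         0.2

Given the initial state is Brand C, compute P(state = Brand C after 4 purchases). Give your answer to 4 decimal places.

0.3394

Propagate the distribution vector 4 purchases from Brand C.
After 0 purchases: (0.0000, 0.0000, 1.0000)
After 1 purchase: (0.3000, 0.5000, 0.2000)
After 2 purchases: (0.3000, 0.3340, 0.3660)
After 3 purchases: (0.3000, 0.3672, 0.3328)
After 4 purchases: (0.3000, 0.3606, 0.3394)
P(in Brand C after 4 purchases) = 0.3394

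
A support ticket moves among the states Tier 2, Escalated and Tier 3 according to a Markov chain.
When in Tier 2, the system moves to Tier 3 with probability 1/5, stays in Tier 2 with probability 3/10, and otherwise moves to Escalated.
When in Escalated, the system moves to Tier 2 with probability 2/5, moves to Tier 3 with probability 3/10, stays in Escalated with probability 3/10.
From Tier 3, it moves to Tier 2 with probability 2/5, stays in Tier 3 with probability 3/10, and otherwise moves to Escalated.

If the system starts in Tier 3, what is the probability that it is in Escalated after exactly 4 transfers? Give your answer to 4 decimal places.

Propagate the distribution vector 4 transfers from Tier 3.
After 0 transfers: (0.0000, 0.0000, 1.0000)
After 1 transfer: (0.4000, 0.3000, 0.3000)
After 2 transfers: (0.3600, 0.3800, 0.2600)
After 3 transfers: (0.3640, 0.3720, 0.2640)
After 4 transfers: (0.3636, 0.3728, 0.2636)
P(in Escalated after 4 transfers) = 0.3728

0.3728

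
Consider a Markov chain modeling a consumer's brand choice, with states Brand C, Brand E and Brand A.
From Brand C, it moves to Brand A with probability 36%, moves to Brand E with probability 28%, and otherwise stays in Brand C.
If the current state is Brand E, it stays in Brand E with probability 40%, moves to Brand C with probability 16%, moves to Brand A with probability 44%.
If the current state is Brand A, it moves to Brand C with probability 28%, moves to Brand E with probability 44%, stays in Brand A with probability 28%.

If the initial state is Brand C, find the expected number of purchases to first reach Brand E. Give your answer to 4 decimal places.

3.0000

Let t(s) be the expected number of purchases to first reach Brand E from state s, with t(Brand E) = 0. Conditioning on the first purchase:
t(Brand C) = 1 + 0.36·t(Brand C) + 0.36·t(Brand A)
t(Brand A) = 1 + 0.28·t(Brand C) + 0.28·t(Brand A)
Solving: t(Brand C) = 3.0000, t(Brand A) = 2.5556.
Expected purchases from Brand C to Brand E: 3.0000.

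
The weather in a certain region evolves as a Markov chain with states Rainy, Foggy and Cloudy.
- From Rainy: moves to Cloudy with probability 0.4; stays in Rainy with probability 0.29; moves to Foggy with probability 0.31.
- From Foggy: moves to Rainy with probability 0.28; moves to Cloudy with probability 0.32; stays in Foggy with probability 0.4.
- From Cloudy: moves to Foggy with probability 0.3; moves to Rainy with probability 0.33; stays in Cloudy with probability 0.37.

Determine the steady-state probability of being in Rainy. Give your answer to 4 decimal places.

0.3011

Let the stationary distribution be π with π = πP and π_1 + π_2 + π_3 = 1.
π_1 = 0.29·π_1 + 0.28·π_2 + 0.33·π_3
π_2 = 0.31·π_1 + 0.4·π_2 + 0.3·π_3
Solving with the normalization constraint gives π = (0.3011, 0.3367, 0.3622).
So the stationary probability of Rainy is 0.3011.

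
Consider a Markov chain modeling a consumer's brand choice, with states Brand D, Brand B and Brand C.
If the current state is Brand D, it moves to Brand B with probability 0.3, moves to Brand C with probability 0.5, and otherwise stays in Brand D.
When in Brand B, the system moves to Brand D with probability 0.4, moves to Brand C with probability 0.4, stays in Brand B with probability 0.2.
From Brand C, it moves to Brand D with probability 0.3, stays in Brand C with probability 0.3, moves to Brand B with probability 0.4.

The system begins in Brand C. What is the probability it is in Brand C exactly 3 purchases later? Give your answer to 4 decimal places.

0.3910

Propagate the distribution vector 3 purchases from Brand C.
After 0 purchases: (0.0000, 0.0000, 1.0000)
After 1 purchase: (0.3000, 0.4000, 0.3000)
After 2 purchases: (0.3100, 0.2900, 0.4000)
After 3 purchases: (0.2980, 0.3110, 0.3910)
P(in Brand C after 3 purchases) = 0.3910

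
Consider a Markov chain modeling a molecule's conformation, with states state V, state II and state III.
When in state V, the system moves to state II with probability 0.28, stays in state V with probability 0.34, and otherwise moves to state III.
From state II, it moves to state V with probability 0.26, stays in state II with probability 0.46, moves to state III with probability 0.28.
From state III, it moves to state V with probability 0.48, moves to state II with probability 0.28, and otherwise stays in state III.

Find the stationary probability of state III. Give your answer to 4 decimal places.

Let the stationary distribution be π with π = πP and π_1 + π_2 + π_3 = 1.
π_1 = 0.34·π_1 + 0.26·π_2 + 0.48·π_3
π_2 = 0.28·π_1 + 0.46·π_2 + 0.28·π_3
Solving with the normalization constraint gives π = (0.3552, 0.3415, 0.3034).
So the stationary probability of state III is 0.3034.

0.3034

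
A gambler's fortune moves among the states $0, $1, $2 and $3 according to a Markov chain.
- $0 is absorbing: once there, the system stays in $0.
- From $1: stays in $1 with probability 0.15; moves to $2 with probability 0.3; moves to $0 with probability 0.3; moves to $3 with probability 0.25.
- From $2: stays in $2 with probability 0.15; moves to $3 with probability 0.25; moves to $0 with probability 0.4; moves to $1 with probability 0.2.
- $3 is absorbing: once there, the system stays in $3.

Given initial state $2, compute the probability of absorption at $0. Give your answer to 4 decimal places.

0.6038

Let h(s) be the probability of absorption at $0 starting from transient state s. Then h($0) = 1 and h($3) = 0. By first-step analysis:
h($1) = 0.3·1 + 0.15·h($1) + 0.3·h($2) + 0.25·0
h($2) = 0.4·1 + 0.2·h($1) + 0.15·h($2) + 0.25·0
Solving: h($1) = 0.5660, h($2) = 0.6038.
Starting from $2, the probability is 0.6038.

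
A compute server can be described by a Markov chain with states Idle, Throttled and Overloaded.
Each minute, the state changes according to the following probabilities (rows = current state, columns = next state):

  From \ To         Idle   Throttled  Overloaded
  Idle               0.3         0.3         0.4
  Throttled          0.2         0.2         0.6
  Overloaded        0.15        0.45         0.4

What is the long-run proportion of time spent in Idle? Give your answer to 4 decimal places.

0.1963

Let the stationary distribution be π with π = πP and π_1 + π_2 + π_3 = 1.
π_1 = 0.3·π_1 + 0.2·π_2 + 0.15·π_3
π_2 = 0.3·π_1 + 0.2·π_2 + 0.45·π_3
Solving with the normalization constraint gives π = (0.1963, 0.3364, 0.4673).
So the stationary probability of Idle is 0.1963.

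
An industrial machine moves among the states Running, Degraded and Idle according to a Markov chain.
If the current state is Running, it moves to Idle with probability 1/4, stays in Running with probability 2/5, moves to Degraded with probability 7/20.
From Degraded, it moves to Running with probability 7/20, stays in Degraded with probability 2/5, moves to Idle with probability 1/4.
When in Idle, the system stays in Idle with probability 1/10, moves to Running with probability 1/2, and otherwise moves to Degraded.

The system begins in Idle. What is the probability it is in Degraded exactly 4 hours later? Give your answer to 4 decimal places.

Propagate the distribution vector 4 hours from Idle.
After 0 hours: (0.0000, 0.0000, 1.0000)
After 1 hour: (0.5000, 0.4000, 0.1000)
After 2 hours: (0.3900, 0.3750, 0.2350)
After 3 hours: (0.4048, 0.3805, 0.2148)
After 4 hours: (0.4025, 0.3798, 0.2178)
P(in Degraded after 4 hours) = 0.3798

0.3798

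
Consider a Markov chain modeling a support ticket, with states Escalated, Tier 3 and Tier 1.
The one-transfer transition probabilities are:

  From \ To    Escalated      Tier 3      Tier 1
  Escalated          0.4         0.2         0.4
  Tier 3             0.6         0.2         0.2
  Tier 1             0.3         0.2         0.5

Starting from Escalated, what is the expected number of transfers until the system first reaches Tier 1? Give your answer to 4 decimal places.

2.7778

Let t(s) be the expected number of transfers to first reach Tier 1 from state s, with t(Tier 1) = 0. Conditioning on the first transfer:
t(Escalated) = 1 + 0.4·t(Escalated) + 0.2·t(Tier 3)
t(Tier 3) = 1 + 0.6·t(Escalated) + 0.2·t(Tier 3)
Solving: t(Escalated) = 2.7778, t(Tier 3) = 3.3333.
Expected transfers from Escalated to Tier 1: 2.7778.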